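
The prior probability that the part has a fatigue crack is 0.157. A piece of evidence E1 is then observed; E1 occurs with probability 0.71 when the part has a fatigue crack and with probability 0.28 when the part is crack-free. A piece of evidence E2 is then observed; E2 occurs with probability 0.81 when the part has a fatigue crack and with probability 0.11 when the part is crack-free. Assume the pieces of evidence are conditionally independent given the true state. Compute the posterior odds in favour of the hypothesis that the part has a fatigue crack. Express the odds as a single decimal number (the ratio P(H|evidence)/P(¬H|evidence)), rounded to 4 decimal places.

Posterior odds ≈ 3.4775

Prior odds = 0.157/(1−0.157) = 0.18624.
Likelihood ratio for E1 = 0.71/0.28 = 2.5357.
Likelihood ratio for E2 = 0.81/0.11 = 7.3636.
Posterior odds = prior odds × LR₁ × LR₂ = 3.4775.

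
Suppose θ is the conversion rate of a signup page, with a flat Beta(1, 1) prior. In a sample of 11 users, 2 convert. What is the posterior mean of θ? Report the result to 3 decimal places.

Observing 2 successes and 9 failures updates Beta(1, 1) by adding the success and failure counts to the two shape parameters: α = 1+2 = 3, β = 1+9 = 10.
Posterior mean = α/(α+β) = 3/13 = 0.231.

Posterior mean ≈ 0.231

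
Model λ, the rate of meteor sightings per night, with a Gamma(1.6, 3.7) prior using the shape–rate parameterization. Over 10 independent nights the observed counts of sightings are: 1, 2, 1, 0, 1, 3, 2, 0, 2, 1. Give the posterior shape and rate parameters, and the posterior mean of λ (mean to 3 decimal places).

Total count ∑xᵢ = 13 over n = 10 nights.
Gamma is conjugate to the Poisson likelihood: posterior is Gamma(shape = 1.6+13 = 14.6, rate = 3.7+10 = 13.7).
E[λ | data] = 14.6/13.7 = 1.066.

Posterior: Gamma(shape=14.6, rate=13.7); mean ≈ 1.066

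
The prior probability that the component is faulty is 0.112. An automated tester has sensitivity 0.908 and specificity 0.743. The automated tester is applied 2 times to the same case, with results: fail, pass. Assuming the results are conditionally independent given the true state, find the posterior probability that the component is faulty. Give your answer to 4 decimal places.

Posterior P(H) ≈ 0.0523

With H the event that the component is faulty, the joint likelihood of the observed sequence is P(data|H) = 0.908·0.092 = 0.083536 and P(data|¬H) = 0.257·0.743 = 0.19095.
Bayes: P(H|data) = 0.112·0.083536 / (0.112·0.083536 + 0.888·0.19095) = 0.0093560/0.17892 = 0.0523.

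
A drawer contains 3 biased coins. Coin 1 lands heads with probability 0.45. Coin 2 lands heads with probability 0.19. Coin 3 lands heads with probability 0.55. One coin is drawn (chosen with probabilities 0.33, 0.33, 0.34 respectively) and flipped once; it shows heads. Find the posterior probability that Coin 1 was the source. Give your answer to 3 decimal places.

Posterior probability ≈ 0.373

Tabulate prior·likelihood by source: [1] prior 0.33, lik 0.45, product 0.1485; [2] prior 0.33, lik 0.19, product 0.06270; [3] prior 0.34, lik 0.55, product 0.1870.
Normalizing constant = 0.39820; the posterior for Coin 1 is its product over the sum, 0.1485/0.39820 = 0.373.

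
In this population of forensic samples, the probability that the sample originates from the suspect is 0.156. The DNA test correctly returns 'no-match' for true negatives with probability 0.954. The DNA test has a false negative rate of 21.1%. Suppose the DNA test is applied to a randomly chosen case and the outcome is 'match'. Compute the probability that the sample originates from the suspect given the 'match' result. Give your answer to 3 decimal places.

Let H be the event that the sample originates from the suspect. P(H) = 0.156, so P(¬H) = 0.844. With E the 'match' result, P(E|H) = 0.789 and P(E|¬H) = 0.046.
P(E) = 0.789·0.156 + 0.046·0.844 = 0.12308 + 0.038824 = 0.16191.
By Bayes' theorem, P(H|E) = 0.12308 / 0.16191 = 0.760.

P(H | E) ≈ 0.760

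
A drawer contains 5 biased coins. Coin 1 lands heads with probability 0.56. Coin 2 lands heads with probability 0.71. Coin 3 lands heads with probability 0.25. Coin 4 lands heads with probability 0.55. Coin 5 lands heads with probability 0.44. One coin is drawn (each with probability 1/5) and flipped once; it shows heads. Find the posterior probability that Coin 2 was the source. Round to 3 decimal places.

Posterior probability ≈ 0.283

P(heads|C1) = 0.56; P(heads|C2) = 0.71; P(heads|C3) = 0.25; P(heads|C4) = 0.55; P(heads|C5) = 0.44.
Prior × likelihood for each source: 0.2·0.56=0.1120, 0.2·0.71=0.1420, 0.2·0.25=0.05000, 0.2·0.55=0.1100, 0.2·0.44=0.08800. Summing gives P(heads) = 0.50200.
P(Coin 2 | heads) = 0.1420 / 0.50200 = 0.283.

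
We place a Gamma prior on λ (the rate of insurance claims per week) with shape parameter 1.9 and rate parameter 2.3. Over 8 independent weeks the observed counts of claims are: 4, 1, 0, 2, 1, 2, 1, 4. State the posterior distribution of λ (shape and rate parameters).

Total count ∑xᵢ = 15 over n = 8 weeks.
Gamma is conjugate to the Poisson likelihood: posterior is Gamma(shape = 1.9+15 = 16.9, rate = 2.3+8 = 10.3).

Posterior: Gamma(shape=16.9, rate=10.3)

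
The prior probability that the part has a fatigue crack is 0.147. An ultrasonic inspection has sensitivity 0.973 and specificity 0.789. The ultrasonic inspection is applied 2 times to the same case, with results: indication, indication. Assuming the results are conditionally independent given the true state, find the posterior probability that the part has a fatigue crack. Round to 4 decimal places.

Posterior P(H) ≈ 0.7856

Let H be the event that the part has a fatigue crack; start with P(H) = 0.147. P('indication'|H) = 0.973, P('indication'|¬H) = 0.211.
Update on result 1 ('indication'): P(H) ← 0.973·0.1470 / (0.973·0.1470 + 0.211·0.8530) = 0.14303/0.32301 = 0.4428.
Update on result 2 ('indication'): P(H) ← 0.973·0.4428 / (0.973·0.4428 + 0.211·0.5572) = 0.43085/0.54841 = 0.7856.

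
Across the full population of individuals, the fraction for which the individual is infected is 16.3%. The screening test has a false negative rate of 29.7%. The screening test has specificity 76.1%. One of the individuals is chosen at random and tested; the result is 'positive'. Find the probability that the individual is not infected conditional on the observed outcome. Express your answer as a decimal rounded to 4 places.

P(¬H | E) ≈ 0.6358

Let H be the event that the individual is infected. P(H) = 0.163, so P(¬H) = 0.837. With E the 'positive' result, P(E|H) = 0.703 and P(E|¬H) = 0.239.
P(E) = 0.703·0.163 + 0.239·0.837 = 0.11459 + 0.20004 = 0.31463.
By Bayes' theorem, P(H|E) = 0.11459 / 0.31463 = 0.3642. Hence P(¬H|E) = 1 − 0.3642 = 0.6358.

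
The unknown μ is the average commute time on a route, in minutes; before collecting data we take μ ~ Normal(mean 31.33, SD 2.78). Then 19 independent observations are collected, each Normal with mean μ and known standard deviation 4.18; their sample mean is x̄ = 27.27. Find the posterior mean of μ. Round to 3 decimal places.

Prior precision 1/τ₀² = 1/2.78² = 0.129393; data precision n/σ² = 19/4.18² = 1.08743.
Posterior precision = 0.129393 + 1.08743 = 1.21682.
Posterior mean = (0.129393·31.33 + 1.08743·27.27) / 1.21682 = 27.702.

Posterior mean ≈ 27.702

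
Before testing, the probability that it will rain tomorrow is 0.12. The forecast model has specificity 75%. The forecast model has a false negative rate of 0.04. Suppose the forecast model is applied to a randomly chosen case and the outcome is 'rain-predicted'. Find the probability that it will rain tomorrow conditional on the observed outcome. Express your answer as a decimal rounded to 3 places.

P(H | E) ≈ 0.344

Write H for 'it will rain tomorrow'. Prior odds H:¬H = 0.12/0.88 = 0.13636. For the 'rain-predicted' outcome, the likelihood ratio is 0.96/0.25 = 3.8400.
Posterior odds = 0.13636 × 3.8400 = 0.52364, so P(H|E) = 0.52364/(1+0.52364) = 0.344.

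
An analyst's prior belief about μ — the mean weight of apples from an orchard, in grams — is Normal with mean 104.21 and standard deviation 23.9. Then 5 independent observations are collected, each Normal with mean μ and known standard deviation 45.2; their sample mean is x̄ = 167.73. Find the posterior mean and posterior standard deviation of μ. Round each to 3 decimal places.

Prior precision 1/τ₀² = 1/23.9² = 0.00175067; data precision n/σ² = 5/45.2² = 0.00244733.
Posterior precision = 0.00175067 + 0.00244733 = 0.00419800, giving posterior SD = 1/√0.00419800 = 15.434.
Posterior mean = (0.00175067·104.21 + 0.00244733·167.73) / 0.00419800 = 141.241.

Posterior mean ≈ 141.241; posterior SD ≈ 15.434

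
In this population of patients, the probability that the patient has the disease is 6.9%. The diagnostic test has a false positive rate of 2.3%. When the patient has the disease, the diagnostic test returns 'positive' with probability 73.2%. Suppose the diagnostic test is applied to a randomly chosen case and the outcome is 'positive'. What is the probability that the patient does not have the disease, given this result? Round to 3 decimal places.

P(¬H | E) ≈ 0.298

Write H for 'the patient has the disease'. Prior odds H:¬H = 0.069/0.931 = 0.074114. For the 'positive' outcome, the likelihood ratio is 0.732/0.023 = 31.826.
Posterior odds = 0.074114 × 31.826 = 2.3588, so P(H|E) = 2.3588/(1+2.3588) = 0.702. Then P(¬H|E) = 1 − 0.702 = 0.298.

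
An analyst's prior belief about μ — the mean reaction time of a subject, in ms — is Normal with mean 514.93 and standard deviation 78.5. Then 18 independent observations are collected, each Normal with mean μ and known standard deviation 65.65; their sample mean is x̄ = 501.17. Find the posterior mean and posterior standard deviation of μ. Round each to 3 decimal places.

With known σ, the Normal prior is conjugate. Weight on the data is w = (n/σ²)/(n/σ² + 1/τ₀²) = 0.00417641/(0.00417641+0.00016228) = 0.96260.
Posterior mean = w·x̄ + (1−w)·μ₀ = 0.96260·501.17 + 0.037403·514.93 = 501.685. Posterior variance = 1/(0.00417641+0.00016228) = 230.484, so SD = 15.182.

Posterior mean ≈ 501.685; posterior SD ≈ 15.182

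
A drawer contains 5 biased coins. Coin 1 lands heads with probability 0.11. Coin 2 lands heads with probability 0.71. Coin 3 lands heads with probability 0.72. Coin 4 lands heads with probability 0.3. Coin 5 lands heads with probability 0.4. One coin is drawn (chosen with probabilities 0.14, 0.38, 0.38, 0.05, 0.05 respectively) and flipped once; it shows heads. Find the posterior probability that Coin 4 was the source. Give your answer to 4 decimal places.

P(heads|C1) = 0.11; P(heads|C2) = 0.71; P(heads|C3) = 0.72; P(heads|C4) = 0.3; P(heads|C5) = 0.4.
Prior × likelihood for each source: 0.14·0.11=0.01540, 0.38·0.71=0.2698, 0.38·0.72=0.2736, 0.05·0.3=0.01500, 0.05·0.4=0.02000. Summing gives P(heads) = 0.59380.
P(Coin 4 | heads) = 0.01500 / 0.59380 = 0.0253.

Posterior probability ≈ 0.0253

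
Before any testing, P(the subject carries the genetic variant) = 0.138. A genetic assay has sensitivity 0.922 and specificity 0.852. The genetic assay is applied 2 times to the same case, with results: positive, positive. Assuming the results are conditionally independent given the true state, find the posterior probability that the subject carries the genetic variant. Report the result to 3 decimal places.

Let H be the event that the subject carries the genetic variant; start with P(H) = 0.138. P('positive'|H) = 0.922, P('positive'|¬H) = 0.148.
Update on result 1 ('positive'): P(H) ← 0.922·0.1380 / (0.922·0.1380 + 0.148·0.8620) = 0.12724/0.25481 = 0.4993.
Update on result 2 ('positive'): P(H) ← 0.922·0.4993 / (0.922·0.4993 + 0.148·0.5007) = 0.46038/0.53448 = 0.8614.

Posterior P(H) ≈ 0.861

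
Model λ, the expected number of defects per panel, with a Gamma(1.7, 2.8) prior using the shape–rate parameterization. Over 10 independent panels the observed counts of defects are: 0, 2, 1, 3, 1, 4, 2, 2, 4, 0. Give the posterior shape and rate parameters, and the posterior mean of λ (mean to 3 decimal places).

The Poisson likelihood adds the total count to the shape and the number of exposure periods to the rate. Here ∑xᵢ = 19 and n = 10, so shape 1.7→20.7 and rate 2.8→12.8.
Posterior mean = shape/rate = 20.7/12.8 = 1.617.

Posterior: Gamma(shape=20.7, rate=12.8); mean ≈ 1.617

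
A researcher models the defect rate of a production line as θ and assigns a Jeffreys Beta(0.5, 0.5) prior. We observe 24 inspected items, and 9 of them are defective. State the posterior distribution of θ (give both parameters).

Posterior: Beta(9.5, 15.5)

Observing 9 successes and 15 failures updates Beta(0.5, 0.5) by adding the success and failure counts to the two shape parameters: α = 0.5+9 = 9.5, β = 0.5+15 = 15.5.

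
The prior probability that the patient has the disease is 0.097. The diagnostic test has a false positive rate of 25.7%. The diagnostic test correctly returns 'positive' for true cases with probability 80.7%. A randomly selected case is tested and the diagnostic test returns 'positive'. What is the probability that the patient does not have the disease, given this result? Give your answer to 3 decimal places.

P(¬H | E) ≈ 0.748

Let H be the event that the patient has the disease. P(H) = 0.097, so P(¬H) = 0.903. With E the 'positive' result, P(E|H) = 0.807 and P(E|¬H) = 0.257.
P(E) = 0.807·0.097 + 0.257·0.903 = 0.078279 + 0.23207 = 0.31035.
By Bayes' theorem, P(H|E) = 0.078279 / 0.31035 = 0.252. Hence P(¬H|E) = 1 − 0.252 = 0.748.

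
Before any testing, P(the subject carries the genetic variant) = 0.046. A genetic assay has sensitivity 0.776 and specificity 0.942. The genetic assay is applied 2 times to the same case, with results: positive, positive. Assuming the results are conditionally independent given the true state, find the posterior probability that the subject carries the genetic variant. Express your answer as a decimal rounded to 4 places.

Posterior P(H) ≈ 0.8962

Let H be the event that the subject carries the genetic variant; start with P(H) = 0.046. P('positive'|H) = 0.776, P('positive'|¬H) = 0.058.
Update on result 1 ('positive'): P(H) ← 0.776·0.0460 / (0.776·0.0460 + 0.058·0.9540) = 0.035696/0.091028 = 0.3921.
Update on result 2 ('positive'): P(H) ← 0.776·0.3921 / (0.776·0.3921 + 0.058·0.6079) = 0.30430/0.33956 = 0.8962.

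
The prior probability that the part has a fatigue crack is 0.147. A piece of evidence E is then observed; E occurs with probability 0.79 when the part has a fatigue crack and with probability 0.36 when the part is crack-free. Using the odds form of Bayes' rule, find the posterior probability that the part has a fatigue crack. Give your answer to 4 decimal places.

Posterior probability ≈ 0.2744

Prior odds = 0.147/(1−0.147) = 0.17233. In log-odds, ln(0.17233) = -1.7583.
Add log likelihood ratio: ln(2.1944) = 0.78593.
Posterior log-odds = -0.97240, so posterior odds = exp(-0.97240) = 0.37818. Converting, P(H|E) = 0.37818/1.3782 = 0.2744.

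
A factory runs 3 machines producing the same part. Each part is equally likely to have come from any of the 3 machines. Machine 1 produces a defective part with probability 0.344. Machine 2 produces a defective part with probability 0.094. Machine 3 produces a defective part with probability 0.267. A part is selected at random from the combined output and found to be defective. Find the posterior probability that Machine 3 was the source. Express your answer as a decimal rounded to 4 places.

Posterior probability ≈ 0.3787

Tabulate prior·likelihood by source: [1] prior 0.333333, lik 0.344, product 0.1147; [2] prior 0.333333, lik 0.094, product 0.03133; [3] prior 0.333333, lik 0.267, product 0.08900.
Normalizing constant = 0.23500; the posterior for Machine 3 is its product over the sum, 0.08900/0.23500 = 0.3787.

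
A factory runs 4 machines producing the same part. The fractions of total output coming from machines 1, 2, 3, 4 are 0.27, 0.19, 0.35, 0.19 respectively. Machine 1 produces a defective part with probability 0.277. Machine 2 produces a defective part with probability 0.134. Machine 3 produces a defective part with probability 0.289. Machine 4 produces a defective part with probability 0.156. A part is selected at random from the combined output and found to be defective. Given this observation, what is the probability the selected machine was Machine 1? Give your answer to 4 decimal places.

Posterior probability ≈ 0.3237

Tabulate prior·likelihood by source: [1] prior 0.27, lik 0.277, product 0.07479; [2] prior 0.19, lik 0.134, product 0.02546; [3] prior 0.35, lik 0.289, product 0.1011; [4] prior 0.19, lik 0.156, product 0.02964.
Normalizing constant = 0.23104; the posterior for Machine 1 is its product over the sum, 0.07479/0.23104 = 0.3237.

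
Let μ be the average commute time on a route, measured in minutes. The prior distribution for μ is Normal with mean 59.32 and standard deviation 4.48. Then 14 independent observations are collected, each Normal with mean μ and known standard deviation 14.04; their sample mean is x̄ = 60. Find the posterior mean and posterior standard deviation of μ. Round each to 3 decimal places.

With known σ, the Normal prior is conjugate. Weight on the data is w = (n/σ²)/(n/σ² + 1/τ₀²) = 0.0710222/(0.0710222+0.0498246) = 0.58770.
Posterior mean = w·x̄ + (1−w)·μ₀ = 0.58770·60 + 0.41230·59.32 = 59.720. Posterior variance = 1/(0.0710222+0.0498246) = 8.27494, so SD = 2.877.

Posterior mean ≈ 59.720; posterior SD ≈ 2.877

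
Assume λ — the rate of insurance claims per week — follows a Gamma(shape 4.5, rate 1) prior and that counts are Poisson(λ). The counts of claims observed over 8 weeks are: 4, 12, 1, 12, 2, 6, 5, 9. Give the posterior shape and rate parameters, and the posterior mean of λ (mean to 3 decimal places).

Total count ∑xᵢ = 51 over n = 8 weeks.
Gamma is conjugate to the Poisson likelihood: posterior is Gamma(shape = 4.5+51 = 55.5, rate = 1+8 = 9).
Posterior mean = shape/rate = 55.5/9 = 6.167.

Posterior: Gamma(shape=55.5, rate=9); mean ≈ 6.167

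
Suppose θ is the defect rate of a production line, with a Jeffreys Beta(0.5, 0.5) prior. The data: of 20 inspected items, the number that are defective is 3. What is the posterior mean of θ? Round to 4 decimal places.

Observing 3 successes and 17 failures updates Beta(0.5, 0.5) by adding the success and failure counts to the two shape parameters: α = 0.5+3 = 3.5, β = 0.5+17 = 17.5.
E[θ | data] = 3.5/(3.5+17.5) = 0.1667.

Posterior mean ≈ 0.1667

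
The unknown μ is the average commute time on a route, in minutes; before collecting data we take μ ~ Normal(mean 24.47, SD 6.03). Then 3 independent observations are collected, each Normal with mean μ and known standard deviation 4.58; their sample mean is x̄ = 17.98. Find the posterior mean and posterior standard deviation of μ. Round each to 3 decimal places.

Prior precision 1/τ₀² = 1/6.03² = 0.0275021; data precision n/σ² = 3/4.58² = 0.143018.
Posterior precision = 0.0275021 + 0.143018 = 0.170520, giving posterior SD = 1/√0.170520 = 2.422.
Posterior mean = (0.0275021·24.47 + 0.143018·17.98) / 0.170520 = 19.027.

Posterior mean ≈ 19.027; posterior SD ≈ 2.422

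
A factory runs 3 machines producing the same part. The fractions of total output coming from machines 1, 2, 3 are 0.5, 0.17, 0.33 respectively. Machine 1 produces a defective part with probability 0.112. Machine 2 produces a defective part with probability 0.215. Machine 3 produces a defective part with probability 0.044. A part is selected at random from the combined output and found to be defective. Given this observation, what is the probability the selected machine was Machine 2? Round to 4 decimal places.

Posterior probability ≈ 0.3414

P(defective|M1) = 0.112; P(defective|M2) = 0.215; P(defective|M3) = 0.044.
Prior × likelihood for each source: 0.5·0.112=0.05600, 0.17·0.215=0.03655, 0.33·0.044=0.01452. Summing gives P(defective) = 0.10707.
P(Machine 2 | defective) = 0.03655 / 0.10707 = 0.3414.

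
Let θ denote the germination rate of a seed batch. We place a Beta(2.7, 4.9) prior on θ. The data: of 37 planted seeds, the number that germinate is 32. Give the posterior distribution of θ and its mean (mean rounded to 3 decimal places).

Posterior: Beta(34.7, 9.9); mean ≈ 0.778

Observing 32 successes and 5 failures updates Beta(2.7, 4.9) by adding the success and failure counts to the two shape parameters: α = 2.7+32 = 34.7, β = 4.9+5 = 9.9.
E[θ | data] = 34.7/(34.7+9.9) = 0.778.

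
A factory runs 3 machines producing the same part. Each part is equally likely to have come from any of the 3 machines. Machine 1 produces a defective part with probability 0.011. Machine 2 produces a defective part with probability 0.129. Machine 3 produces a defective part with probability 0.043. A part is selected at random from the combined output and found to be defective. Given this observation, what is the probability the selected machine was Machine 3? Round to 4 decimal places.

Posterior probability ≈ 0.2350

Tabulate prior·likelihood by source: [1] prior 0.333333, lik 0.011, product 0.003667; [2] prior 0.333333, lik 0.129, product 0.04300; [3] prior 0.333333, lik 0.043, product 0.01433.
Normalizing constant = 0.061000; the posterior for Machine 3 is its product over the sum, 0.01433/0.061000 = 0.2350.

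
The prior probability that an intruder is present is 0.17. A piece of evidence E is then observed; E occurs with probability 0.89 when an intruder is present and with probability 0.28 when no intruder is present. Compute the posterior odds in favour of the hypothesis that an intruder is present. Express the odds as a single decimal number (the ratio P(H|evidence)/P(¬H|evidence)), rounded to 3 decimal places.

Prior odds = 0.17/(1−0.17) = 0.20482. In log-odds, ln(0.20482) = -1.5856.
Add log likelihood ratio: ln(3.1786) = 1.1564.
Posterior log-odds = -0.42920, so posterior odds = exp(-0.42920) = 0.65103.

Posterior odds ≈ 0.651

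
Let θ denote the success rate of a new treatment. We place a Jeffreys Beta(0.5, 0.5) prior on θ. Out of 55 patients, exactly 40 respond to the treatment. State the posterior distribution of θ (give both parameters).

Posterior: Beta(40.5, 15.5)

The binomial likelihood is conjugate to the Beta prior: with 40 successes and 15 failures, the posterior is Beta(0.5+40, 0.5+15) = Beta(40.5, 15.5).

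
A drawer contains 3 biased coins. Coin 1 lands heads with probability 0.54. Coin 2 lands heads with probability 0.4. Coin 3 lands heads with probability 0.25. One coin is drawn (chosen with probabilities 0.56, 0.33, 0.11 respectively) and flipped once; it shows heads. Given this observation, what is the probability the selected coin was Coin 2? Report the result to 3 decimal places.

Posterior probability ≈ 0.286

Tabulate prior·likelihood by source: [1] prior 0.56, lik 0.54, product 0.3024; [2] prior 0.33, lik 0.4, product 0.1320; [3] prior 0.11, lik 0.25, product 0.02750.
Normalizing constant = 0.46190; the posterior for Coin 2 is its product over the sum, 0.1320/0.46190 = 0.286.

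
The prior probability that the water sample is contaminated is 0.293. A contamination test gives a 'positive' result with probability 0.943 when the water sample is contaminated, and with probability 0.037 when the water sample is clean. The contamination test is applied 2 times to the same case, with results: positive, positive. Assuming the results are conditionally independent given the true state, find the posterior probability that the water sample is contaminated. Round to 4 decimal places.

With H the event that the water sample is contaminated, the joint likelihood of the observed sequence is P(data|H) = 0.943·0.943 = 0.88925 and P(data|¬H) = 0.037·0.037 = 0.0013690.
Bayes: P(H|data) = 0.293·0.88925 / (0.293·0.88925 + 0.707·0.0013690) = 0.26055/0.26152 = 0.9963.

Posterior P(H) ≈ 0.9963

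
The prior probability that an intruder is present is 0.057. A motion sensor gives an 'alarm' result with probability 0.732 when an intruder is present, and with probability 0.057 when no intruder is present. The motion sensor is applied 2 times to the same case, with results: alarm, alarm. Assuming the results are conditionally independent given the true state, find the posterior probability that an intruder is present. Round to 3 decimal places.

Posterior P(H) ≈ 0.909

With H the event that an intruder is present, the joint likelihood of the observed sequence is P(data|H) = 0.732·0.732 = 0.53582 and P(data|¬H) = 0.057·0.057 = 0.0032490.
Bayes: P(H|data) = 0.057·0.53582 / (0.057·0.53582 + 0.943·0.0032490) = 0.030542/0.033606 = 0.9088.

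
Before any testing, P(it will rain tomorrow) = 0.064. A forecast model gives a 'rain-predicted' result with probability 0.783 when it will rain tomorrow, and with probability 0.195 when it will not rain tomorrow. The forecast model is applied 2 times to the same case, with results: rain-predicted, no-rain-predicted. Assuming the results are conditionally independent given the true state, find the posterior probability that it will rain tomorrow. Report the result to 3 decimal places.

Posterior P(H) ≈ 0.069

Let H be the event that it will rain tomorrow; start with P(H) = 0.064. P('rain-predicted'|H) = 0.783, P('rain-predicted'|¬H) = 0.195.
Update on result 1 ('rain-predicted'): P(H) ← 0.783·0.0640 / (0.783·0.0640 + 0.195·0.9360) = 0.050112/0.23263 = 0.2154.
Update on result 2 ('no-rain-predicted'): P(H) ← 0.217·0.2154 / (0.217·0.2154 + 0.805·0.7846) = 0.046745/0.67834 = 0.0689.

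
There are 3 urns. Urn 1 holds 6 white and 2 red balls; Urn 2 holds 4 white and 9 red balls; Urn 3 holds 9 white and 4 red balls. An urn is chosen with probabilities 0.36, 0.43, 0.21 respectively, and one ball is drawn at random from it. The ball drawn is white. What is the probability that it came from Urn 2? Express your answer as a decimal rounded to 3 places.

Tabulate prior·likelihood by source: [1] prior 0.36, lik 0.75, product 0.2700; [2] prior 0.43, lik 0.3077, product 0.1323; [3] prior 0.21, lik 0.6923, product 0.1454.
Normalizing constant = 0.54769; the posterior for Urn 2 is its product over the sum, 0.1323/0.54769 = 0.242.

Posterior probability ≈ 0.242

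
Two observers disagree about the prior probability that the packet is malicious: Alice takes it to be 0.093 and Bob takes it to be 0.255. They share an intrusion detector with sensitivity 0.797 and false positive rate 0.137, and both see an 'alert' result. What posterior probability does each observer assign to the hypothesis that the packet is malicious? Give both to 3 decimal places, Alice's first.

P('+'|H) = 0.797, P('+'|¬H) = 0.137.
Alice: numerator 0.797·0.093 = 0.074121; evidence = 0.074121+0.137·0.907 = 0.19838; posterior = 0.374.
Bob: numerator 0.797·0.255 = 0.20324; evidence = 0.20324+0.137·0.745 = 0.30530; posterior = 0.666.

Alice: 0.374; Bob: 0.666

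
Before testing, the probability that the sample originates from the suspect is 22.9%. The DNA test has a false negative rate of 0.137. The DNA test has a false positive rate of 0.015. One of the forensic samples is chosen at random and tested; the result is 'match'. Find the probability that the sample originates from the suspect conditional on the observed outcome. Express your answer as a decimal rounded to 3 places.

Write H for 'the sample originates from the suspect'. Prior odds H:¬H = 0.229/0.771 = 0.29702. For the 'match' outcome, the likelihood ratio is 0.863/0.015 = 57.533.
Posterior odds = 0.29702 × 57.533 = 17.088, so P(H|E) = 17.088/(1+17.088) = 0.945.

P(H | E) ≈ 0.945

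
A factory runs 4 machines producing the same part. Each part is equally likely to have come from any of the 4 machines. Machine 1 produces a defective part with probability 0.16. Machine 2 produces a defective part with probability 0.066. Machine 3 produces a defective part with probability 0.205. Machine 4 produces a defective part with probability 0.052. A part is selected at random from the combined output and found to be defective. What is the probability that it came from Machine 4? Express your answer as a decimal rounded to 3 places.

Tabulate prior·likelihood by source: [1] prior 0.25, lik 0.16, product 0.04000; [2] prior 0.25, lik 0.066, product 0.01650; [3] prior 0.25, lik 0.205, product 0.05125; [4] prior 0.25, lik 0.052, product 0.01300.
Normalizing constant = 0.12075; the posterior for Machine 4 is its product over the sum, 0.01300/0.12075 = 0.108.

Posterior probability ≈ 0.108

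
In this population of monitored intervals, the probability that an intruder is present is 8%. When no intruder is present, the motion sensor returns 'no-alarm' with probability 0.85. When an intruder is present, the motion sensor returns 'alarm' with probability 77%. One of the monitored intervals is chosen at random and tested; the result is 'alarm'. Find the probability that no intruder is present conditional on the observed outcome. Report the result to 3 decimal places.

P(¬H | E) ≈ 0.691

Write H for 'an intruder is present'. Prior odds H:¬H = 0.08/0.92 = 0.086957. For the 'alarm' outcome, the likelihood ratio is 0.77/0.15 = 5.1333.
Posterior odds = 0.086957 × 5.1333 = 0.44638, so P(H|E) = 0.44638/(1+0.44638) = 0.309. Then P(¬H|E) = 1 − 0.309 = 0.691.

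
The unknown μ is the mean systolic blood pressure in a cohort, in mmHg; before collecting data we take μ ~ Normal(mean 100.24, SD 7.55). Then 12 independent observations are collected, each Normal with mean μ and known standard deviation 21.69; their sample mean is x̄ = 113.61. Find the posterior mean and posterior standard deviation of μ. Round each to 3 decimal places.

With known σ, the Normal prior is conjugate. Weight on the data is w = (n/σ²)/(n/σ² + 1/τ₀²) = 0.0255072/(0.0255072+0.0175431) = 0.59250.
Posterior mean = w·x̄ + (1−w)·μ₀ = 0.59250·113.61 + 0.40750·100.24 = 108.162. Posterior variance = 1/(0.0255072+0.0175431) = 23.2287, so SD = 4.820.

Posterior mean ≈ 108.162; posterior SD ≈ 4.820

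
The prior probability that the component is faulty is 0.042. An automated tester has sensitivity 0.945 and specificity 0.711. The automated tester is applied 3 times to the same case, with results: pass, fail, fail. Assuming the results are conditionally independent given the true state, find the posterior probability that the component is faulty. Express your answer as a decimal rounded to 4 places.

Let H be the event that the component is faulty; start with P(H) = 0.042. P('fail'|H) = 0.945, P('fail'|¬H) = 0.289.
Update on result 1 ('pass'): P(H) ← 0.055·0.0420 / (0.055·0.0420 + 0.711·0.9580) = 0.0023100/0.68345 = 0.0034.
Update on result 2 ('fail'): P(H) ← 0.945·0.0034 / (0.945·0.0034 + 0.289·0.9966) = 0.0031940/0.29122 = 0.0110.
Update on result 3 ('fail'): P(H) ← 0.945·0.0110 / (0.945·0.0110 + 0.289·0.9890) = 0.010365/0.29619 = 0.0350.

Posterior P(H) ≈ 0.0350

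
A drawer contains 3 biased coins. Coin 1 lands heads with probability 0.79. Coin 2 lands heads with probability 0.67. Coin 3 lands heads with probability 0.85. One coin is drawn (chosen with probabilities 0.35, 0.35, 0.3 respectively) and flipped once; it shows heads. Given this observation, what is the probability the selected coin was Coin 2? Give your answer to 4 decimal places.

P(heads|C1) = 0.79; P(heads|C2) = 0.67; P(heads|C3) = 0.85.
Prior × likelihood for each source: 0.35·0.79=0.2765, 0.35·0.67=0.2345, 0.3·0.85=0.2550. Summing gives P(heads) = 0.76600.
P(Coin 2 | heads) = 0.2345 / 0.76600 = 0.3061.

Posterior probability ≈ 0.3061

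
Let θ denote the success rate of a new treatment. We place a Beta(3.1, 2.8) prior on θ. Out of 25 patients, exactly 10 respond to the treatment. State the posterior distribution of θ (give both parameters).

Posterior: Beta(13.1, 17.8)

Observing 10 successes and 15 failures updates Beta(3.1, 2.8) by adding the success and failure counts to the two shape parameters: α = 3.1+10 = 13.1, β = 2.8+15 = 17.8.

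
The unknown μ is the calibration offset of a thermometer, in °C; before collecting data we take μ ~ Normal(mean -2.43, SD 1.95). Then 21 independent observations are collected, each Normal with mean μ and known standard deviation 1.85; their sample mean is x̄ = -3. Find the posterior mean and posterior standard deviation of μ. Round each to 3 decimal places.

Posterior mean ≈ -2.977; posterior SD ≈ 0.395

Prior precision 1/τ₀² = 1/1.95² = 0.262985; data precision n/σ² = 21/1.85² = 6.13587.
Posterior precision = 0.262985 + 6.13587 = 6.39885, giving posterior SD = 1/√6.39885 = 0.395.
Posterior mean = (0.262985·-2.43 + 6.13587·-3) / 6.39885 = -2.977.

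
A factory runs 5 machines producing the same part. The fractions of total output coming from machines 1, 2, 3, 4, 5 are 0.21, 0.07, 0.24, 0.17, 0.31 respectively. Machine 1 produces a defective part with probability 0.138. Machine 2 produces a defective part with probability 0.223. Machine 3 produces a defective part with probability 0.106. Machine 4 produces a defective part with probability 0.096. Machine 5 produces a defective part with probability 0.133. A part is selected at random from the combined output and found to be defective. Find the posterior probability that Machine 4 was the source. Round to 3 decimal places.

Posterior probability ≈ 0.128

Tabulate prior·likelihood by source: [1] prior 0.21, lik 0.138, product 0.02898; [2] prior 0.07, lik 0.223, product 0.01561; [3] prior 0.24, lik 0.106, product 0.02544; [4] prior 0.17, lik 0.096, product 0.01632; [5] prior 0.31, lik 0.133, product 0.04123.
Normalizing constant = 0.12758; the posterior for Machine 4 is its product over the sum, 0.01632/0.12758 = 0.128.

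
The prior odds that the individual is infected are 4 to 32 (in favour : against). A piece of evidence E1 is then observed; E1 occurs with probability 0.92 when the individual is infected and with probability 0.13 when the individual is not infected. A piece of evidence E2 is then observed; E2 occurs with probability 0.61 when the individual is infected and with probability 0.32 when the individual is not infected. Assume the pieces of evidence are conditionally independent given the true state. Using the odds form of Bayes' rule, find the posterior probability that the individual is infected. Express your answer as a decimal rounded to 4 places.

Prior odds = 4/32 = 0.12500.
Likelihood ratio for E1 = 0.92/0.13 = 7.0769.
Likelihood ratio for E2 = 0.61/0.32 = 1.9062.
Posterior odds = prior odds × LR₁ × LR₂ = 1.6863.
Posterior probability = odds/(1+odds) = 1.6863/2.6863 = 0.6277.

Posterior probability ≈ 0.6277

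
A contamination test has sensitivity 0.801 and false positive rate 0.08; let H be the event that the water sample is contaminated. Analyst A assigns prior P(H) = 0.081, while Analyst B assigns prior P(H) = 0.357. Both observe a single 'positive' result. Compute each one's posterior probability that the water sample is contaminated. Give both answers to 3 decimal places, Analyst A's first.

The likelihood ratio for a 'positive' result is 0.801/0.08 = 10.013.
Analyst A: prior odds 0.081/0.919 = 0.088139; posterior odds 0.88249; posterior probability 0.469.
Analyst B: prior odds 0.357/0.643 = 0.55521; posterior odds 5.5590; posterior probability 0.848.

Analyst A: 0.469; Analyst B: 0.848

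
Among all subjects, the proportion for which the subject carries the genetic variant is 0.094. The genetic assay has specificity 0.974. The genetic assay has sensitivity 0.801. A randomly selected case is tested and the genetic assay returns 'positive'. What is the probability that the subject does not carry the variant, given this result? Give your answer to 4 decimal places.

P(¬H | E) ≈ 0.2383

Write H for 'the subject carries the genetic variant'. Prior odds H:¬H = 0.094/0.906 = 0.10375. For the 'positive' outcome, the likelihood ratio is 0.801/0.026 = 30.808.
Posterior odds = 0.10375 × 30.808 = 3.1964, so P(H|E) = 3.1964/(1+3.1964) = 0.7617. Then P(¬H|E) = 1 − 0.7617 = 0.2383.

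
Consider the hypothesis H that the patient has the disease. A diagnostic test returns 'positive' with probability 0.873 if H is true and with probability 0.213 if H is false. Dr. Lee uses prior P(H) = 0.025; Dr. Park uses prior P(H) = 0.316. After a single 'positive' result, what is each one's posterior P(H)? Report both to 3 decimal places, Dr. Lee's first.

P('+'|H) = 0.873, P('+'|¬H) = 0.213.
Dr. Lee: numerator 0.873·0.025 = 0.021825; evidence = 0.021825+0.213·0.975 = 0.22950; posterior = 0.095.
Dr. Park: numerator 0.873·0.316 = 0.27587; evidence = 0.27587+0.213·0.684 = 0.42156; posterior = 0.654.

Dr. Lee: 0.095; Dr. Park: 0.654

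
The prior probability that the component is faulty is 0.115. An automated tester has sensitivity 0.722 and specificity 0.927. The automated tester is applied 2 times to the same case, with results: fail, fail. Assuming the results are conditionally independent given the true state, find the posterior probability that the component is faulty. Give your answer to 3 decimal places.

With H the event that the component is faulty, the joint likelihood of the observed sequence is P(data|H) = 0.722·0.722 = 0.52128 and P(data|¬H) = 0.073·0.073 = 0.0053290.
Bayes: P(H|data) = 0.115·0.52128 / (0.115·0.52128 + 0.885·0.0053290) = 0.059948/0.064664 = 0.9271.

Posterior P(H) ≈ 0.927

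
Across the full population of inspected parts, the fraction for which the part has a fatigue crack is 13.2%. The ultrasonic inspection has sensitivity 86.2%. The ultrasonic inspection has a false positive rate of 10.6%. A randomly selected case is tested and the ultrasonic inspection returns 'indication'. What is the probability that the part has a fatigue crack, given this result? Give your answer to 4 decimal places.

P(H | E) ≈ 0.5529

Let H be the event that the part has a fatigue crack. P(H) = 0.132, so P(¬H) = 0.868. With E the 'indication' result, P(E|H) = 0.862 and P(E|¬H) = 0.106.
P(E) = 0.862·0.132 + 0.106·0.868 = 0.11378 + 0.092008 = 0.20579.
By Bayes' theorem, P(H|E) = 0.11378 / 0.20579 = 0.5529.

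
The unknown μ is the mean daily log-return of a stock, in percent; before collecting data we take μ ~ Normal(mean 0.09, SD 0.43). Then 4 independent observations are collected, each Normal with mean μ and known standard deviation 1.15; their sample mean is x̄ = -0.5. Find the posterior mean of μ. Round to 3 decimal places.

Posterior mean ≈ -0.122

With known σ, the Normal prior is conjugate. Weight on the data is w = (n/σ²)/(n/σ² + 1/τ₀²) = 3.02457/(3.02457+5.40833) = 0.35866.
Posterior mean = w·x̄ + (1−w)·μ₀ = 0.35866·-0.5 + 0.64134·0.09 = -0.122.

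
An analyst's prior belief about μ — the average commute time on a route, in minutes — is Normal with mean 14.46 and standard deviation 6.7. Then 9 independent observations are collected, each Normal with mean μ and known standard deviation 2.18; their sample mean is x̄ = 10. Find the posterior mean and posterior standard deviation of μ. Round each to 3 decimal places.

Posterior mean ≈ 10.052; posterior SD ≈ 0.722

With known σ, the Normal prior is conjugate. Weight on the data is w = (n/σ²)/(n/σ² + 1/τ₀²) = 1.89378/(1.89378+0.0222767) = 0.98837.
Posterior mean = w·x̄ + (1−w)·μ₀ = 0.98837·10 + 0.011626·14.46 = 10.052. Posterior variance = 1/(1.89378+0.0222767) = 0.521905, so SD = 0.722.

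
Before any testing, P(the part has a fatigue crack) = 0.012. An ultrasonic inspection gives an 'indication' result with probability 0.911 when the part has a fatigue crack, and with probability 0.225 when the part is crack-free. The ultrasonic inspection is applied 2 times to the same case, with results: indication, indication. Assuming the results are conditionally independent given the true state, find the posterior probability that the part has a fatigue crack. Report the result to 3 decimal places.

Posterior P(H) ≈ 0.166

With H the event that the part has a fatigue crack, the joint likelihood of the observed sequence is P(data|H) = 0.911·0.911 = 0.82992 and P(data|¬H) = 0.225·0.225 = 0.050625.
Bayes: P(H|data) = 0.012·0.82992 / (0.012·0.82992 + 0.988·0.050625) = 0.0099591/0.059977 = 0.1660.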